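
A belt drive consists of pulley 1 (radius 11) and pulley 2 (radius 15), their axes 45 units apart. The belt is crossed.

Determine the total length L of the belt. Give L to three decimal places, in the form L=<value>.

L=187.171

crossed belt: β = asin((r1+r2)/C) = asin(26/45) = 35.2944°
wrap1 = wrap2 = π + 2β = 250.5888°
tangent length = C·cosβ = 36.7287
L = (r1+r2)·wrap + 2·C·cosβ = 26·4.3736 + 2·36.7287 = 187.1711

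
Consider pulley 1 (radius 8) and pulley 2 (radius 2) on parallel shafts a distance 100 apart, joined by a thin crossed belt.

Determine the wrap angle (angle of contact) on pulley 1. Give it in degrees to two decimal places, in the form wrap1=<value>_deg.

wrap1=191.48_deg

crossed belt: β = asin((r1+r2)/C) = asin(10/100) = 5.7392°
wrap1 = wrap2 = π + 2β = 191.4783°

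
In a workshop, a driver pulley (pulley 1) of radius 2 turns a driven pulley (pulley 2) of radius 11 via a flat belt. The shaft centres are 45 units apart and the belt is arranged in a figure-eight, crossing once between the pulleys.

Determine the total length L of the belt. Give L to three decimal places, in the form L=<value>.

crossed belt: β = asin((r1+r2)/C) = asin(13/45) = 16.7914°
wrap1 = wrap2 = π + 2β = 213.5829°
tangent length = C·cosβ = 43.0813
L = (r1+r2)·wrap + 2·C·cosβ = 13·3.7277 + 2·43.0813 = 134.6231

L=134.623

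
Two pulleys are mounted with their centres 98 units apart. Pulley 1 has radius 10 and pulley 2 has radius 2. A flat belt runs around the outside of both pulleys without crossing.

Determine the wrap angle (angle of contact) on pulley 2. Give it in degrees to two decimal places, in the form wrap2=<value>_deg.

wrap2=170.64_deg

open belt: β = asin((r2−r1)/C) = asin(-8/98) = -4.6824°
wrap1 = π − 2β = 189.3648°
wrap2 = π + 2β = 170.6352°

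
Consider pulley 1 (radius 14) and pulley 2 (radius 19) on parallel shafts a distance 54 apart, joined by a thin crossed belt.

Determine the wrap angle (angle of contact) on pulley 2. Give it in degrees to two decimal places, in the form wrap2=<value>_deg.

wrap2=255.34_deg

crossed belt: β = asin((r1+r2)/C) = asin(33/54) = 37.6699°
wrap1 = wrap2 = π + 2β = 255.3398°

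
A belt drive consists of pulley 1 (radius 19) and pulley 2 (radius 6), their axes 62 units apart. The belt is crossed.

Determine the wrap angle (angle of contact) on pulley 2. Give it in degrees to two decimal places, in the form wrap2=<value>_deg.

wrap2=227.56_deg

crossed belt: β = asin((r1+r2)/C) = asin(25/62) = 23.7800°
wrap1 = wrap2 = π + 2β = 227.5600°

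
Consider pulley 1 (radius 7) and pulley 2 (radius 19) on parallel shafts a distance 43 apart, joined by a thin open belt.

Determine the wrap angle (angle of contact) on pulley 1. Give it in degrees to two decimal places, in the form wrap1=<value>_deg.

wrap1=147.59_deg

open belt: β = asin((r2−r1)/C) = asin(12/43) = 16.2047°
wrap1 = π − 2β = 147.5906°
wrap2 = π + 2β = 212.4094°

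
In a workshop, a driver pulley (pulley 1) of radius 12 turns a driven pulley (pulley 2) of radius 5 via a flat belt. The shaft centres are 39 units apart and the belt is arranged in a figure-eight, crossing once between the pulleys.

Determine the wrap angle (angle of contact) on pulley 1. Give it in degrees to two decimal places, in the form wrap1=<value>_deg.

crossed belt: β = asin((r1+r2)/C) = asin(17/39) = 25.8424°
wrap1 = wrap2 = π + 2β = 231.6848°

wrap1=231.68_deg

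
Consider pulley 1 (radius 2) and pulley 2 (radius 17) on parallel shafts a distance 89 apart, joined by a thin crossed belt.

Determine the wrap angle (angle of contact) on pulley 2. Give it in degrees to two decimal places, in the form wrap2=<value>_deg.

crossed belt: β = asin((r1+r2)/C) = asin(19/89) = 12.3266°
wrap1 = wrap2 = π + 2β = 204.6531°

wrap2=204.65_deg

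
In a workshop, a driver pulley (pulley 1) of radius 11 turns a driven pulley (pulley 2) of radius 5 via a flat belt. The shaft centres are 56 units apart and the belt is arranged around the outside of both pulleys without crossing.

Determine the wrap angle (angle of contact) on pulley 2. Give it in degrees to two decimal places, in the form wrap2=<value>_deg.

open belt: β = asin((r2−r1)/C) = asin(-6/56) = -6.1506°
wrap1 = π − 2β = 192.3013°
wrap2 = π + 2β = 167.6987°

wrap2=167.70_deg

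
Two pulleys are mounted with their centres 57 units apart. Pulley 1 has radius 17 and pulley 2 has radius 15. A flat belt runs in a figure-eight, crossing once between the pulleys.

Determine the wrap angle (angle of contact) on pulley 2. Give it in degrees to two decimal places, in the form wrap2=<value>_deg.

crossed belt: β = asin((r1+r2)/C) = asin(32/57) = 34.1529°
wrap1 = wrap2 = π + 2β = 248.3058°

wrap2=248.31_deg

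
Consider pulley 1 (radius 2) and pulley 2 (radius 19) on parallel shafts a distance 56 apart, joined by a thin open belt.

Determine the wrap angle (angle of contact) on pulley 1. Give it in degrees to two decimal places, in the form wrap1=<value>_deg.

open belt: β = asin((r2−r1)/C) = asin(17/56) = 17.6722°
wrap1 = π − 2β = 144.6555°
wrap2 = π + 2β = 215.3445°

wrap1=144.66_deg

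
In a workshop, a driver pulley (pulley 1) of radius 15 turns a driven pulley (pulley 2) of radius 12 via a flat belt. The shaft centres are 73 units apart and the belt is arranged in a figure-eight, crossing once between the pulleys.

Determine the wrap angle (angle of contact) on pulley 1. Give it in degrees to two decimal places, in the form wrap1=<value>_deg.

wrap1=223.41_deg

crossed belt: β = asin((r1+r2)/C) = asin(27/73) = 21.7072°
wrap1 = wrap2 = π + 2β = 223.4143°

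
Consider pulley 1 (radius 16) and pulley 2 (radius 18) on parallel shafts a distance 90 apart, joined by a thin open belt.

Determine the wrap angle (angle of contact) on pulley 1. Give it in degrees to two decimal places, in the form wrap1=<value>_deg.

wrap1=177.45_deg

open belt: β = asin((r2−r1)/C) = asin(2/90) = 1.2733°
wrap1 = π − 2β = 177.4533°
wrap2 = π + 2β = 182.5467°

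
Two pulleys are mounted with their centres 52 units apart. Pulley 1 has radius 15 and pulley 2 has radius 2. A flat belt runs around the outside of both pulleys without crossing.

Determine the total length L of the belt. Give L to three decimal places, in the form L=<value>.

L=160.674

open belt: β = asin((r2−r1)/C) = asin(-13/52) = -14.4775°
wrap1 = π − 2β = 208.9550°
wrap2 = π + 2β = 151.0450°
tangent length = C·cosβ = 50.3488
L = r1·wrap1 + r2·wrap2 + 2·C·cosβ = 15·3.6470 + 2·2.6362 + 2·50.3488 = 160.6743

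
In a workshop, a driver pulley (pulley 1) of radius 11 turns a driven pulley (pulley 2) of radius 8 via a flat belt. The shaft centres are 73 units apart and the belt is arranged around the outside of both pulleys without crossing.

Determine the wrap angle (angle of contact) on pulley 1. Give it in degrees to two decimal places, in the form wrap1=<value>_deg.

open belt: β = asin((r2−r1)/C) = asin(-3/73) = -2.3553°
wrap1 = π − 2β = 184.7106°
wrap2 = π + 2β = 175.2894°

wrap1=184.71_deg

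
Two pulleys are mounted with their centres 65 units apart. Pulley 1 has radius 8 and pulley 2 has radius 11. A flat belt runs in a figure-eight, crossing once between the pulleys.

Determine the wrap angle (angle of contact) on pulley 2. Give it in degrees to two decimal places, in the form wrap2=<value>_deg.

wrap2=213.99_deg

crossed belt: β = asin((r1+r2)/C) = asin(19/65) = 16.9962°
wrap1 = wrap2 = π + 2β = 213.9923°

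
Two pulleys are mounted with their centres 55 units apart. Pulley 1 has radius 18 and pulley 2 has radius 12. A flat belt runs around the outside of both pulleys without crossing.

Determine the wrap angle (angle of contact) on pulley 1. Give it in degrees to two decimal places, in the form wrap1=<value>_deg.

wrap1=192.53_deg

open belt: β = asin((r2−r1)/C) = asin(-6/55) = -6.2629°
wrap1 = π − 2β = 192.5258°
wrap2 = π + 2β = 167.4742°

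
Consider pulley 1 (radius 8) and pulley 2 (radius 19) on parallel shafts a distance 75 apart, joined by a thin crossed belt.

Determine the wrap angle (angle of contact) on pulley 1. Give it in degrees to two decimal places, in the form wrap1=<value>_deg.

crossed belt: β = asin((r1+r2)/C) = asin(27/75) = 21.1002°
wrap1 = wrap2 = π + 2β = 222.2004°

wrap1=222.20_deg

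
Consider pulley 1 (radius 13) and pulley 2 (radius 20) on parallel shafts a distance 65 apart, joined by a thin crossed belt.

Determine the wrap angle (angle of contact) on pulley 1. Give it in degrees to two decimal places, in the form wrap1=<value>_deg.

crossed belt: β = asin((r1+r2)/C) = asin(33/65) = 30.5102°
wrap1 = wrap2 = π + 2β = 241.0205°

wrap1=241.02_deg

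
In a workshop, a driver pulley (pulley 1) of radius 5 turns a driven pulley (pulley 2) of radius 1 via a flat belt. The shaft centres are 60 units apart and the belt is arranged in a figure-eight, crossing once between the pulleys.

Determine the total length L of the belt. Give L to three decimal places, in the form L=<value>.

crossed belt: β = asin((r1+r2)/C) = asin(6/60) = 5.7392°
wrap1 = wrap2 = π + 2β = 191.4783°
tangent length = C·cosβ = 59.6992
L = (r1+r2)·wrap + 2·C·cosβ = 6·3.3419 + 2·59.6992 = 139.4501

L=139.450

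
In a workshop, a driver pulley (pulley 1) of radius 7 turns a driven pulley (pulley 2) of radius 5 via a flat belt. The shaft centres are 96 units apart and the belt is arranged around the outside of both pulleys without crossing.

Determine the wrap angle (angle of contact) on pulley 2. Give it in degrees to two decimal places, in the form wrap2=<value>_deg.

wrap2=177.61_deg

open belt: β = asin((r2−r1)/C) = asin(-2/96) = -1.1937°
wrap1 = π − 2β = 182.3875°
wrap2 = π + 2β = 177.6125°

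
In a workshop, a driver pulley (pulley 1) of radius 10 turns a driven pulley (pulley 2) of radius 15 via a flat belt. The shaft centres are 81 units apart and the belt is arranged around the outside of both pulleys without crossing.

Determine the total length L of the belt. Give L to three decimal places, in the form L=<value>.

open belt: β = asin((r2−r1)/C) = asin(5/81) = 3.5390°
wrap1 = π − 2β = 172.9219°
wrap2 = π + 2β = 187.0781°
tangent length = C·cosβ = 80.8455
L = r1·wrap1 + r2·wrap2 + 2·C·cosβ = 10·3.0181 + 15·3.2651 + 2·80.8455 = 240.8486

L=240.849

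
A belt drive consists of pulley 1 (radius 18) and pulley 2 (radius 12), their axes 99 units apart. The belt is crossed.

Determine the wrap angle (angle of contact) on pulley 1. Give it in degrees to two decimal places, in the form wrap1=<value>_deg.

crossed belt: β = asin((r1+r2)/C) = asin(30/99) = 17.6397°
wrap1 = wrap2 = π + 2β = 215.2794°

wrap1=215.28_deg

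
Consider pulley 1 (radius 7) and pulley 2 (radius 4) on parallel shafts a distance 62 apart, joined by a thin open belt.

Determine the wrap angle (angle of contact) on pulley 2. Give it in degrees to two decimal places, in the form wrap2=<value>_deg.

wrap2=174.45_deg

open belt: β = asin((r2−r1)/C) = asin(-3/62) = -2.7735°
wrap1 = π − 2β = 185.5469°
wrap2 = π + 2β = 174.4531°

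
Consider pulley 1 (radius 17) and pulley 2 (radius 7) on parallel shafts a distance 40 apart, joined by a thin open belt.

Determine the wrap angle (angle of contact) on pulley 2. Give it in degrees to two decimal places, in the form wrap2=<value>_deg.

open belt: β = asin((r2−r1)/C) = asin(-10/40) = -14.4775°
wrap1 = π − 2β = 208.9550°
wrap2 = π + 2β = 151.0450°

wrap2=151.04_deg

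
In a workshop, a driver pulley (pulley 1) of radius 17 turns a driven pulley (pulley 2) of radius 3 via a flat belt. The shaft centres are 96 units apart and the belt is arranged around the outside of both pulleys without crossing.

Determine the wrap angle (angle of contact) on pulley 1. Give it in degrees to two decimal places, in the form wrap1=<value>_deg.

wrap1=196.77_deg

open belt: β = asin((r2−r1)/C) = asin(-14/96) = -8.3855°
wrap1 = π − 2β = 196.7711°
wrap2 = π + 2β = 163.2289°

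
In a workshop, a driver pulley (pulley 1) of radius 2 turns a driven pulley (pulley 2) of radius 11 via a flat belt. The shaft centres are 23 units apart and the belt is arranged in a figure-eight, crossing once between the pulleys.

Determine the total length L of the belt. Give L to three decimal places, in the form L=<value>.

crossed belt: β = asin((r1+r2)/C) = asin(13/23) = 34.4174°
wrap1 = wrap2 = π + 2β = 248.8348°
tangent length = C·cosβ = 18.9737
L = (r1+r2)·wrap + 2·C·cosβ = 13·4.3430 + 2·18.9737 = 94.4062

L=94.406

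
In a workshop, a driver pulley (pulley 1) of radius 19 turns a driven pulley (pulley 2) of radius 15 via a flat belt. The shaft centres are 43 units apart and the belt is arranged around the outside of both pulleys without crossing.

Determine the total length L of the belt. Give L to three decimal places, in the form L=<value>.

L=193.187

open belt: β = asin((r2−r1)/C) = asin(-4/43) = -5.3376°
wrap1 = π − 2β = 190.6751°
wrap2 = π + 2β = 169.3249°
tangent length = C·cosβ = 42.8135
L = r1·wrap1 + r2·wrap2 + 2·C·cosβ = 19·3.3279 + 15·2.9553 + 2·42.8135 = 193.1865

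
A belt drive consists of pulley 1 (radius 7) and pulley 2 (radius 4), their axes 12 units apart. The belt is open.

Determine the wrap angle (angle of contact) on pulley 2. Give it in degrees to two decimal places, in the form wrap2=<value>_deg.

open belt: β = asin((r2−r1)/C) = asin(-3/12) = -14.4775°
wrap1 = π − 2β = 208.9550°
wrap2 = π + 2β = 151.0450°

wrap2=151.04_deg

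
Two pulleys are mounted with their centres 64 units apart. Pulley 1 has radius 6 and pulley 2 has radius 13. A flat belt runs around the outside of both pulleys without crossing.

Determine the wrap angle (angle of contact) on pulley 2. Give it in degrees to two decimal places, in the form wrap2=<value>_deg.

open belt: β = asin((r2−r1)/C) = asin(7/64) = 6.2793°
wrap1 = π − 2β = 167.4414°
wrap2 = π + 2β = 192.5586°

wrap2=192.56_deg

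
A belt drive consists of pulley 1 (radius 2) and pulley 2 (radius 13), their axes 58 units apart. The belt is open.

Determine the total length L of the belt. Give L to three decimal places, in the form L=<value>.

open belt: β = asin((r2−r1)/C) = asin(11/58) = 10.9327°
wrap1 = π − 2β = 158.1347°
wrap2 = π + 2β = 201.8653°
tangent length = C·cosβ = 56.9473
L = r1·wrap1 + r2·wrap2 + 2·C·cosβ = 2·2.7600 + 13·3.5232 + 2·56.9473 = 165.2164

L=165.216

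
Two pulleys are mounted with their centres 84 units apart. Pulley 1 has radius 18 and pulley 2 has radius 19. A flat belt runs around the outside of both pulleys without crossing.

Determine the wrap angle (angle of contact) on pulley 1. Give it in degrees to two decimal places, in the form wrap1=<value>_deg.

open belt: β = asin((r2−r1)/C) = asin(1/84) = 0.6821°
wrap1 = π − 2β = 178.6358°
wrap2 = π + 2β = 181.3642°

wrap1=178.64_deg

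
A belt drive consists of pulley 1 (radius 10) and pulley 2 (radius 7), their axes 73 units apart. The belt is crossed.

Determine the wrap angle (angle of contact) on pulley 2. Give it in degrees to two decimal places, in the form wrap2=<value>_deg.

crossed belt: β = asin((r1+r2)/C) = asin(17/73) = 13.4665°
wrap1 = wrap2 = π + 2β = 206.9330°

wrap2=206.93_deg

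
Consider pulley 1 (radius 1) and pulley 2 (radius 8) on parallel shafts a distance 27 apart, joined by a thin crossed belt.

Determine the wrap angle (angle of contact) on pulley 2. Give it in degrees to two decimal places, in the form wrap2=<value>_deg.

wrap2=218.94_deg

crossed belt: β = asin((r1+r2)/C) = asin(9/27) = 19.4712°
wrap1 = wrap2 = π + 2β = 218.9424°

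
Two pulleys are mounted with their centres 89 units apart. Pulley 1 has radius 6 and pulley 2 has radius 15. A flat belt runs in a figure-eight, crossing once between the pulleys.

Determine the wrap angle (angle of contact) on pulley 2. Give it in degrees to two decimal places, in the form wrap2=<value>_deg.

crossed belt: β = asin((r1+r2)/C) = asin(21/89) = 13.6479°
wrap1 = wrap2 = π + 2β = 207.2959°

wrap2=207.30_deg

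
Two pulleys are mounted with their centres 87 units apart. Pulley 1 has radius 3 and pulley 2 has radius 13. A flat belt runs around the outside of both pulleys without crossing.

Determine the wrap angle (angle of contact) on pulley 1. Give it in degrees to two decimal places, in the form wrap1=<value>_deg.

open belt: β = asin((r2−r1)/C) = asin(10/87) = 6.6003°
wrap1 = π − 2β = 166.7994°
wrap2 = π + 2β = 193.2006°

wrap1=166.80_deg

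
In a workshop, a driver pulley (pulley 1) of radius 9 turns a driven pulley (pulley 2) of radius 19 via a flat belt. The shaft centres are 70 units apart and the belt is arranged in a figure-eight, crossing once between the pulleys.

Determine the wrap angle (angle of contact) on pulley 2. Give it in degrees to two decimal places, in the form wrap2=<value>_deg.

crossed belt: β = asin((r1+r2)/C) = asin(28/70) = 23.5782°
wrap1 = wrap2 = π + 2β = 227.1564°

wrap2=227.16_deg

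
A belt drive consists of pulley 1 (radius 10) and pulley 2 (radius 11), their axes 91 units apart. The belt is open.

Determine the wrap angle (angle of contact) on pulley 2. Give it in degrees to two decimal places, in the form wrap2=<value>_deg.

open belt: β = asin((r2−r1)/C) = asin(1/91) = 0.6296°
wrap1 = π − 2β = 178.7407°
wrap2 = π + 2β = 181.2593°

wrap2=181.26_deg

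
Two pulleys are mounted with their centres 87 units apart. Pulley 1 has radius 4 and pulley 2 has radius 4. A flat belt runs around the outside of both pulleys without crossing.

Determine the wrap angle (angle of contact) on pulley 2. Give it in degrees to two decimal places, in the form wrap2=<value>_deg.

open belt: β = asin((r2−r1)/C) = asin(0/87) = 0.0000°
wrap1 = π − 2β = 180.0000°
wrap2 = π + 2β = 180.0000°

wrap2=180.00_deg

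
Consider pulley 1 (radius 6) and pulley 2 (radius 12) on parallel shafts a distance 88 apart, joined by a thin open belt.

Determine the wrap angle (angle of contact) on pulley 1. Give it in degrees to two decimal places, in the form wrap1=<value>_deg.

wrap1=172.18_deg

open belt: β = asin((r2−r1)/C) = asin(6/88) = 3.9096°
wrap1 = π − 2β = 172.1809°
wrap2 = π + 2β = 187.8191°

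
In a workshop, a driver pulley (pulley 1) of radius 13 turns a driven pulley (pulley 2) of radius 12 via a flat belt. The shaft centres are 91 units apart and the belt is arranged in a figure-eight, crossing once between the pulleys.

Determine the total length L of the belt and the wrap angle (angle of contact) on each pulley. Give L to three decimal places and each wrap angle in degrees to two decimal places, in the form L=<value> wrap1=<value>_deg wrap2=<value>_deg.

L=267.452 wrap1=211.89_deg wrap2=211.89_deg

crossed belt: β = asin((r1+r2)/C) = asin(25/91) = 15.9456°
wrap1 = wrap2 = π + 2β = 211.8913°
tangent length = C·cosβ = 87.4986
L = (r1+r2)·wrap + 2·C·cosβ = 25·3.6982 + 2·87.4986 = 267.4522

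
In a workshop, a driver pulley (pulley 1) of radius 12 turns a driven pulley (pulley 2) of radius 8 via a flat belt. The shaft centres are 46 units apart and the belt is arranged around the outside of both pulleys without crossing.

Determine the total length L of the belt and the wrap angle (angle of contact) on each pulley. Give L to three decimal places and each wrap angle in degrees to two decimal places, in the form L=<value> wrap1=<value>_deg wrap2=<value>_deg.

L=155.180 wrap1=189.98_deg wrap2=170.02_deg

open belt: β = asin((r2−r1)/C) = asin(-4/46) = -4.9885°
wrap1 = π − 2β = 189.9771°
wrap2 = π + 2β = 170.0229°
tangent length = C·cosβ = 45.8258
L = r1·wrap1 + r2·wrap2 + 2·C·cosβ = 12·3.3157 + 8·2.9675 + 2·45.8258 = 155.1799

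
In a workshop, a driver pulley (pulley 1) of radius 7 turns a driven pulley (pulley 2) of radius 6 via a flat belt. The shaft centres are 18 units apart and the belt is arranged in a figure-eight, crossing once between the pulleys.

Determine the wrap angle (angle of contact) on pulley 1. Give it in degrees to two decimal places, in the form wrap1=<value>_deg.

crossed belt: β = asin((r1+r2)/C) = asin(13/18) = 46.2383°
wrap1 = wrap2 = π + 2β = 272.4765°

wrap1=272.48_deg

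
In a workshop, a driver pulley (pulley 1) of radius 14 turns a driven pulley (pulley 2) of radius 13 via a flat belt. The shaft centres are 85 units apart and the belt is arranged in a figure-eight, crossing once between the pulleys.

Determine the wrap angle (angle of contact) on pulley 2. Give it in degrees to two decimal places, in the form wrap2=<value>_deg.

wrap2=217.04_deg

crossed belt: β = asin((r1+r2)/C) = asin(27/85) = 18.5207°
wrap1 = wrap2 = π + 2β = 217.0414°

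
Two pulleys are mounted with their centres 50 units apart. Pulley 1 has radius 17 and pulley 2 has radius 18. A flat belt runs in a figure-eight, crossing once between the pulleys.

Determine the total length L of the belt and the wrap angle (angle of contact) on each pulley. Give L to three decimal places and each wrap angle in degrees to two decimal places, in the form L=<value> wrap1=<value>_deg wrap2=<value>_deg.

L=235.648 wrap1=268.85_deg wrap2=268.85_deg

crossed belt: β = asin((r1+r2)/C) = asin(35/50) = 44.4270°
wrap1 = wrap2 = π + 2β = 268.8540°
tangent length = C·cosβ = 35.7071
L = (r1+r2)·wrap + 2·C·cosβ = 35·4.6924 + 2·35.7071 = 235.6479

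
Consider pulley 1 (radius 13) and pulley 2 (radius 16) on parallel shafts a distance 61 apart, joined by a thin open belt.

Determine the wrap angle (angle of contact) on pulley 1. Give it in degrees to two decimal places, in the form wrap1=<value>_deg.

open belt: β = asin((r2−r1)/C) = asin(3/61) = 2.8190°
wrap1 = π − 2β = 174.3621°
wrap2 = π + 2β = 185.6379°

wrap1=174.36_deg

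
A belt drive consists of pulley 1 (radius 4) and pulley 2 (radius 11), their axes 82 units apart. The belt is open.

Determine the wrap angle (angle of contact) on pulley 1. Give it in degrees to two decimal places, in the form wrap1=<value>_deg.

wrap1=170.21_deg

open belt: β = asin((r2−r1)/C) = asin(7/82) = 4.8971°
wrap1 = π − 2β = 170.2059°
wrap2 = π + 2β = 189.7941°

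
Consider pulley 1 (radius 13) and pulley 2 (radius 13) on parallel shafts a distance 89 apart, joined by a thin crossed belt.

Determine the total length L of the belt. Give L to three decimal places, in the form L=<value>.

L=267.332

crossed belt: β = asin((r1+r2)/C) = asin(26/89) = 16.9858°
wrap1 = wrap2 = π + 2β = 213.9716°
tangent length = C·cosβ = 85.1176
L = (r1+r2)·wrap + 2·C·cosβ = 26·3.7345 + 2·85.1176 = 267.3324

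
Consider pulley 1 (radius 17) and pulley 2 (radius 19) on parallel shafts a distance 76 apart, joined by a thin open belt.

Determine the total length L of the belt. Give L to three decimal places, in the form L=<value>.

L=265.150

open belt: β = asin((r2−r1)/C) = asin(2/76) = 1.5080°
wrap1 = π − 2β = 176.9841°
wrap2 = π + 2β = 183.0159°
tangent length = C·cosβ = 75.9737
L = r1·wrap1 + r2·wrap2 + 2·C·cosβ = 17·3.0890 + 19·3.1942 + 2·75.9737 = 265.1500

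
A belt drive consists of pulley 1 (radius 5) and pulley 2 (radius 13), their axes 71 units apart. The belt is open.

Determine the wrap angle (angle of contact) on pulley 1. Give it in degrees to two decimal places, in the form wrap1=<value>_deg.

open belt: β = asin((r2−r1)/C) = asin(8/71) = 6.4696°
wrap1 = π − 2β = 167.0608°
wrap2 = π + 2β = 192.9392°

wrap1=167.06_deg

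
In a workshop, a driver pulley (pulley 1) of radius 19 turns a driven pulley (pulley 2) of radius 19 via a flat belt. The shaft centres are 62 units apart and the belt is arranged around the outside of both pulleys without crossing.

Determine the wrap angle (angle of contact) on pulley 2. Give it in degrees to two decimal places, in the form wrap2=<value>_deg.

open belt: β = asin((r2−r1)/C) = asin(0/62) = 0.0000°
wrap1 = π − 2β = 180.0000°
wrap2 = π + 2β = 180.0000°

wrap2=180.00_deg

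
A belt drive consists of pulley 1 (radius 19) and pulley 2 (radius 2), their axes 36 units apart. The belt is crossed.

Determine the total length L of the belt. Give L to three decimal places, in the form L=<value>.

crossed belt: β = asin((r1+r2)/C) = asin(21/36) = 35.6853°
wrap1 = wrap2 = π + 2β = 251.3707°
tangent length = C·cosβ = 29.2404
L = (r1+r2)·wrap + 2·C·cosβ = 21·4.3872 + 2·29.2404 = 150.6129

L=150.613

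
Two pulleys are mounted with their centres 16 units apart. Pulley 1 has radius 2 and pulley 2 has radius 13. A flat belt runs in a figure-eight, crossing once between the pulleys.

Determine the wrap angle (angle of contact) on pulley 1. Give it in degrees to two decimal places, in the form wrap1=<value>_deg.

wrap1=319.27_deg

crossed belt: β = asin((r1+r2)/C) = asin(15/16) = 69.6359°
wrap1 = wrap2 = π + 2β = 319.2717°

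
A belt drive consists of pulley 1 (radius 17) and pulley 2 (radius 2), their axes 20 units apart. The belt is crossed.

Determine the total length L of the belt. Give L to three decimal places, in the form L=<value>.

crossed belt: β = asin((r1+r2)/C) = asin(19/20) = 71.8051°
wrap1 = wrap2 = π + 2β = 323.6103°
tangent length = C·cosβ = 6.2450
L = (r1+r2)·wrap + 2·C·cosβ = 19·5.6481 + 2·6.2450 = 119.8032

L=119.803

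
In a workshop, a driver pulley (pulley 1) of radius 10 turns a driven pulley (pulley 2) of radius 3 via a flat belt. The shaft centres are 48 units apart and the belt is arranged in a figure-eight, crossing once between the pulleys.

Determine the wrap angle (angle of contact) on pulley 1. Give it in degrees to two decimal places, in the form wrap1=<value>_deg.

wrap1=211.43_deg

crossed belt: β = asin((r1+r2)/C) = asin(13/48) = 15.7139°
wrap1 = wrap2 = π + 2β = 211.4277°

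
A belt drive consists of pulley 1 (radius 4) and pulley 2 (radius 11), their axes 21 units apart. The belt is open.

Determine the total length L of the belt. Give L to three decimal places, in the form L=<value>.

L=91.480

open belt: β = asin((r2−r1)/C) = asin(7/21) = 19.4712°
wrap1 = π − 2β = 141.0576°
wrap2 = π + 2β = 218.9424°
tangent length = C·cosβ = 19.7990
L = r1·wrap1 + r2·wrap2 + 2·C·cosβ = 4·2.4619 + 11·3.8213 + 2·19.7990 = 91.4796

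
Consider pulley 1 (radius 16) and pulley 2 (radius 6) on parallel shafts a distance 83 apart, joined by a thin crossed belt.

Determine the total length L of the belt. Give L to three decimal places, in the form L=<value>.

crossed belt: β = asin((r1+r2)/C) = asin(22/83) = 15.3705°
wrap1 = wrap2 = π + 2β = 210.7411°
tangent length = C·cosβ = 80.0312
L = (r1+r2)·wrap + 2·C·cosβ = 22·3.6781 + 2·80.0312 = 240.9812

L=240.981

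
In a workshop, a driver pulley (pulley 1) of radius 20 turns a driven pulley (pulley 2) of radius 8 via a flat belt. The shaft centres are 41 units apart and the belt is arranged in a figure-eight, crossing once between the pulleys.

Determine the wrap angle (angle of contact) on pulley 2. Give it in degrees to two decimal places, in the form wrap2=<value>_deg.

crossed belt: β = asin((r1+r2)/C) = asin(28/41) = 43.0728°
wrap1 = wrap2 = π + 2β = 266.1456°

wrap2=266.15_deg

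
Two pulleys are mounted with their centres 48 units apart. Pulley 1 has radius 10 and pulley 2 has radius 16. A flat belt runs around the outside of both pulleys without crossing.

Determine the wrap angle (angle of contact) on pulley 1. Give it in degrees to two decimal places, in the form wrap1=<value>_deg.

open belt: β = asin((r2−r1)/C) = asin(6/48) = 7.1808°
wrap1 = π − 2β = 165.6385°
wrap2 = π + 2β = 194.3615°

wrap1=165.64_deg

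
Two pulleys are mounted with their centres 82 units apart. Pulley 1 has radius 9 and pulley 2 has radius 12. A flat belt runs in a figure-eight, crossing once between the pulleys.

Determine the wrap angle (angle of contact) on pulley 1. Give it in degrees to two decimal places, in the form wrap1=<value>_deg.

wrap1=209.68_deg

crossed belt: β = asin((r1+r2)/C) = asin(21/82) = 14.8386°
wrap1 = wrap2 = π + 2β = 209.6773°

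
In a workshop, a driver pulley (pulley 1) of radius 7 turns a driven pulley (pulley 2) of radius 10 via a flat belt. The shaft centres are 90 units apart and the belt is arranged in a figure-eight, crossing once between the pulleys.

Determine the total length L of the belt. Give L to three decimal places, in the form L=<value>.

crossed belt: β = asin((r1+r2)/C) = asin(17/90) = 10.8879°
wrap1 = wrap2 = π + 2β = 201.7759°
tangent length = C·cosβ = 88.3799
L = (r1+r2)·wrap + 2·C·cosβ = 17·3.5217 + 2·88.3799 = 236.6278

L=236.628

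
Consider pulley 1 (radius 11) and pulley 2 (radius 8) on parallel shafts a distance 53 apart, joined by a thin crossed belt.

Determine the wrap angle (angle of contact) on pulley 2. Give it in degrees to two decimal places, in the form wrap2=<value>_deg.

crossed belt: β = asin((r1+r2)/C) = asin(19/53) = 21.0075°
wrap1 = wrap2 = π + 2β = 222.0151°

wrap2=222.02_deg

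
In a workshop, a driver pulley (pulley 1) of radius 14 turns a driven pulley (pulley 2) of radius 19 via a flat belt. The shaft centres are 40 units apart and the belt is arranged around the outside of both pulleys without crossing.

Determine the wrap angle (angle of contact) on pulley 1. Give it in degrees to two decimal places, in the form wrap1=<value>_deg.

open belt: β = asin((r2−r1)/C) = asin(5/40) = 7.1808°
wrap1 = π − 2β = 165.6385°
wrap2 = π + 2β = 194.3615°

wrap1=165.64_deg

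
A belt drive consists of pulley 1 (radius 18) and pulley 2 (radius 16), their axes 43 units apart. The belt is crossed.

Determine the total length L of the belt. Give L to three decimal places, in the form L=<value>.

L=221.476

crossed belt: β = asin((r1+r2)/C) = asin(34/43) = 52.2508°
wrap1 = wrap2 = π + 2β = 284.5015°
tangent length = C·cosβ = 26.3249
L = (r1+r2)·wrap + 2·C·cosβ = 34·4.9655 + 2·26.3249 = 221.4764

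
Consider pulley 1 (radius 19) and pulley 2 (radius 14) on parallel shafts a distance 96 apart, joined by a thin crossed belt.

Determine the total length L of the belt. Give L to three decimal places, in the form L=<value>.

L=307.132

crossed belt: β = asin((r1+r2)/C) = asin(33/96) = 20.1055°
wrap1 = wrap2 = π + 2β = 220.2110°
tangent length = C·cosβ = 90.1499
L = (r1+r2)·wrap + 2·C·cosβ = 33·3.8434 + 2·90.1499 = 307.1322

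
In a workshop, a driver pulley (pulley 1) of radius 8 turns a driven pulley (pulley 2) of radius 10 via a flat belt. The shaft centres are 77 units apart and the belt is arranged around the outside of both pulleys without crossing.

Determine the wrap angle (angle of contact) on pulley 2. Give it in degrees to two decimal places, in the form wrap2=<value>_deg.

open belt: β = asin((r2−r1)/C) = asin(2/77) = 1.4884°
wrap1 = π − 2β = 177.0233°
wrap2 = π + 2β = 182.9767°

wrap2=182.98_deg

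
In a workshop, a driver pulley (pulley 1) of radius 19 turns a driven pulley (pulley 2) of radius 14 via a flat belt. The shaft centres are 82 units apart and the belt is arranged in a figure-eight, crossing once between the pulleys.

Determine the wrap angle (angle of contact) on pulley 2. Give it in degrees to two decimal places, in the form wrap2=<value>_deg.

crossed belt: β = asin((r1+r2)/C) = asin(33/82) = 23.7307°
wrap1 = wrap2 = π + 2β = 227.4615°

wrap2=227.46_deg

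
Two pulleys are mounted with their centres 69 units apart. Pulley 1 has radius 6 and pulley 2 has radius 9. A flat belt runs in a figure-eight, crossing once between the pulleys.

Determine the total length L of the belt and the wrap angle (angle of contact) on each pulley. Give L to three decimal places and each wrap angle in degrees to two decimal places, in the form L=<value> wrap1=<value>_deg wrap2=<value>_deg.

L=188.398 wrap1=205.11_deg wrap2=205.11_deg

crossed belt: β = asin((r1+r2)/C) = asin(15/69) = 12.5559°
wrap1 = wrap2 = π + 2β = 205.1117°
tangent length = C·cosβ = 67.3498
L = (r1+r2)·wrap + 2·C·cosβ = 15·3.5799 + 2·67.3498 = 188.3978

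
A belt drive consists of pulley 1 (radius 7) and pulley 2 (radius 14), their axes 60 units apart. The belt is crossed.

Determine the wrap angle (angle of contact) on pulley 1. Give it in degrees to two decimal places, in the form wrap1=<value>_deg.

wrap1=220.97_deg

crossed belt: β = asin((r1+r2)/C) = asin(21/60) = 20.4873°
wrap1 = wrap2 = π + 2β = 220.9746°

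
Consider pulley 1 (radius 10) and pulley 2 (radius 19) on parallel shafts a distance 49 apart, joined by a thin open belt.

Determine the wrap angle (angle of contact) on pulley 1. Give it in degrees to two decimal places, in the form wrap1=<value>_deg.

wrap1=158.83_deg

open belt: β = asin((r2−r1)/C) = asin(9/49) = 10.5838°
wrap1 = π − 2β = 158.8324°
wrap2 = π + 2β = 201.1676°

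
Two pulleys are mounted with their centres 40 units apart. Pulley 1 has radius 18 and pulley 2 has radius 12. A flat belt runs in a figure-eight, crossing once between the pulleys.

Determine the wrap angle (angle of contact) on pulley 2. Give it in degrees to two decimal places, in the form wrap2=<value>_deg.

wrap2=277.18_deg

crossed belt: β = asin((r1+r2)/C) = asin(30/40) = 48.5904°
wrap1 = wrap2 = π + 2β = 277.1808°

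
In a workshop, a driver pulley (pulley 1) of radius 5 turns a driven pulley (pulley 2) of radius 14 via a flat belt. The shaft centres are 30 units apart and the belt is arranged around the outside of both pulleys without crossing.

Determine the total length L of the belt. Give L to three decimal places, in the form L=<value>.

L=122.411

open belt: β = asin((r2−r1)/C) = asin(9/30) = 17.4576°
wrap1 = π − 2β = 145.0848°
wrap2 = π + 2β = 214.9152°
tangent length = C·cosβ = 28.6182
L = r1·wrap1 + r2·wrap2 + 2·C·cosβ = 5·2.5322 + 14·3.7510 + 2·28.6182 = 122.4111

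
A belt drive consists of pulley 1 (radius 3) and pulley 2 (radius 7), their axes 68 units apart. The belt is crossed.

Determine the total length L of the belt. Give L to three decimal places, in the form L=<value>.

L=168.889

crossed belt: β = asin((r1+r2)/C) = asin(10/68) = 8.4565°
wrap1 = wrap2 = π + 2β = 196.9130°
tangent length = C·cosβ = 67.2607
L = (r1+r2)·wrap + 2·C·cosβ = 10·3.4368 + 2·67.2607 = 168.8892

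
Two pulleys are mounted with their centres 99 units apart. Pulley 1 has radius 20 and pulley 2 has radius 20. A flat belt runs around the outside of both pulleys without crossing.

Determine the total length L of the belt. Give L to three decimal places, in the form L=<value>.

open belt: β = asin((r2−r1)/C) = asin(0/99) = 0.0000°
wrap1 = π − 2β = 180.0000°
wrap2 = π + 2β = 180.0000°
tangent length = C·cosβ = 99.0000
L = r1·wrap1 + r2·wrap2 + 2·C·cosβ = 20·3.1416 + 20·3.1416 + 2·99.0000 = 323.6637

L=323.664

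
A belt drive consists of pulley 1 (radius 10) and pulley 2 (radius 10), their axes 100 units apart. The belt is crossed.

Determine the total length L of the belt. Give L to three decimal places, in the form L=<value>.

crossed belt: β = asin((r1+r2)/C) = asin(20/100) = 11.5370°
wrap1 = wrap2 = π + 2β = 203.0739°
tangent length = C·cosβ = 97.9796
L = (r1+r2)·wrap + 2·C·cosβ = 20·3.5443 + 2·97.9796 = 266.8453

L=266.845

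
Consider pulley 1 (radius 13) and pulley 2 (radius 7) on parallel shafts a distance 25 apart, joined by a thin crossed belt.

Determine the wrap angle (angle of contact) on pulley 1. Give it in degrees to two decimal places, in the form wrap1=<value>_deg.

wrap1=286.26_deg

crossed belt: β = asin((r1+r2)/C) = asin(20/25) = 53.1301°
wrap1 = wrap2 = π + 2β = 286.2602°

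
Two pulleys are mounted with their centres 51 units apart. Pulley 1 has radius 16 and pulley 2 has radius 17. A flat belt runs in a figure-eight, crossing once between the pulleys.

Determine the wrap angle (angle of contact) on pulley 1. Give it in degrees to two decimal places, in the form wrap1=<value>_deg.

wrap1=260.64_deg

crossed belt: β = asin((r1+r2)/C) = asin(33/51) = 40.3202°
wrap1 = wrap2 = π + 2β = 260.6404°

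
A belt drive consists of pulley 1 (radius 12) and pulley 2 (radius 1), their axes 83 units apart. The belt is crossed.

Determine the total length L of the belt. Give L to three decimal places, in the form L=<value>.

crossed belt: β = asin((r1+r2)/C) = asin(13/83) = 9.0111°
wrap1 = wrap2 = π + 2β = 198.0223°
tangent length = C·cosβ = 81.9756
L = (r1+r2)·wrap + 2·C·cosβ = 13·3.4561 + 2·81.9756 = 208.8810

L=208.881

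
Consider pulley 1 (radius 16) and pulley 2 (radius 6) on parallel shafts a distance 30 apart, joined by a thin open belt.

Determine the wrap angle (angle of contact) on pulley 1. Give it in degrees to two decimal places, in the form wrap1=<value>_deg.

open belt: β = asin((r2−r1)/C) = asin(-10/30) = -19.4712°
wrap1 = π − 2β = 218.9424°
wrap2 = π + 2β = 141.0576°

wrap1=218.94_deg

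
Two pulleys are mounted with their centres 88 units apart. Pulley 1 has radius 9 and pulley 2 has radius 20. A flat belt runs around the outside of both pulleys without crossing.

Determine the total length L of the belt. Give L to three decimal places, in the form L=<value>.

open belt: β = asin((r2−r1)/C) = asin(11/88) = 7.1808°
wrap1 = π − 2β = 165.6385°
wrap2 = π + 2β = 194.3615°
tangent length = C·cosβ = 87.3098
L = r1·wrap1 + r2·wrap2 + 2·C·cosβ = 9·2.8909 + 20·3.3922 + 2·87.3098 = 268.4830

L=268.483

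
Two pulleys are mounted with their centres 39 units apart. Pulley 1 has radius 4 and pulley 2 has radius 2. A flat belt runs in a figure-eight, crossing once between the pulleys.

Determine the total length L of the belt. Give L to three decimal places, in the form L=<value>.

L=97.774

crossed belt: β = asin((r1+r2)/C) = asin(6/39) = 8.8499°
wrap1 = wrap2 = π + 2β = 197.6998°
tangent length = C·cosβ = 38.5357
L = (r1+r2)·wrap + 2·C·cosβ = 6·3.4505 + 2·38.5357 = 97.7745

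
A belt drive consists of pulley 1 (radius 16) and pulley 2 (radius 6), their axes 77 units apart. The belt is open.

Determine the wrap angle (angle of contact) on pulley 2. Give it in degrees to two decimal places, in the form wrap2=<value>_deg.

open belt: β = asin((r2−r1)/C) = asin(-10/77) = -7.4621°
wrap1 = π − 2β = 194.9242°
wrap2 = π + 2β = 165.0758°

wrap2=165.08_deg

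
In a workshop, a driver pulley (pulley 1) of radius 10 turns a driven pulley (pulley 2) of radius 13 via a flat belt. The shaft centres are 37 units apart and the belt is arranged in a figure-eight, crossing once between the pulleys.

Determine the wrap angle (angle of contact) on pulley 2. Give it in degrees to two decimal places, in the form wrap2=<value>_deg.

wrap2=256.87_deg

crossed belt: β = asin((r1+r2)/C) = asin(23/37) = 38.4347°
wrap1 = wrap2 = π + 2β = 256.8693°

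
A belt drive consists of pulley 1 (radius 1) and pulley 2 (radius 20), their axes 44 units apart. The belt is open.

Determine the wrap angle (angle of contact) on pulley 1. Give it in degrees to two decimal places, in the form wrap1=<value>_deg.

wrap1=128.83_deg

open belt: β = asin((r2−r1)/C) = asin(19/44) = 25.5830°
wrap1 = π − 2β = 128.8340°
wrap2 = π + 2β = 231.1660°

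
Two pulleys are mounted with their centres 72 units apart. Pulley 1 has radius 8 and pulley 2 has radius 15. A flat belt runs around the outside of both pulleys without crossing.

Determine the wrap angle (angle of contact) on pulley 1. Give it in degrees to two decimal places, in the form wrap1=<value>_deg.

wrap1=168.84_deg

open belt: β = asin((r2−r1)/C) = asin(7/72) = 5.5792°
wrap1 = π − 2β = 168.8415°
wrap2 = π + 2β = 191.1585°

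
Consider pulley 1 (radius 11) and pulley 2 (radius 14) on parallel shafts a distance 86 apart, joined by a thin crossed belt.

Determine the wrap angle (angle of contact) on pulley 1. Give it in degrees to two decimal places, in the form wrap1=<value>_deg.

wrap1=213.80_deg

crossed belt: β = asin((r1+r2)/C) = asin(25/86) = 16.8997°
wrap1 = wrap2 = π + 2β = 213.7995°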